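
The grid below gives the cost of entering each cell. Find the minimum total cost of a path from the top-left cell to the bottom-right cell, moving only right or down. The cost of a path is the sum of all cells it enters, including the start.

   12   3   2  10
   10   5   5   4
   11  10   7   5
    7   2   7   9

Take (0,0) -> (0,1) -> (0,2) -> (1,2) -> (1,3) -> (2,3) -> (3,3) for a total of 12 + 3 + 2 + 5 + 4 + 5 + 9 = 40.

40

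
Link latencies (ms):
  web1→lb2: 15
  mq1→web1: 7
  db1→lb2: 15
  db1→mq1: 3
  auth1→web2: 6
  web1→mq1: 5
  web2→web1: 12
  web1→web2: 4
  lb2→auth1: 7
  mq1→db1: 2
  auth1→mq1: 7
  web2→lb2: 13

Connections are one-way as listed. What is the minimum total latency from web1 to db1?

Candidate routes:
web1 - mq1 - db1: 5 + 2 = 7
web1 - web2 - lb2 - auth1 - mq1 - db1: 4 + 13 + 7 + 7 + 2 = 33
web1 - lb2 - auth1 - mq1 - db1: 15 + 7 + 7 + 2 = 31
The minimum is 7 ms.

7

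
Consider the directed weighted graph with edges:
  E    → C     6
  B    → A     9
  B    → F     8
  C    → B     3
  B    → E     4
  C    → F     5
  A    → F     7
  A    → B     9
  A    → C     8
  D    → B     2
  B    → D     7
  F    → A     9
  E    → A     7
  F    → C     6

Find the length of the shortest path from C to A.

Routes from C to A:
C -> B -> A: 3 + 9 = 12
C -> F -> A: 5 + 9 = 14
C -> B -> E -> A: 3 + 4 + 7 = 14
C -> B -> F -> A: 3 + 8 + 9 = 20
Shortest: 12.

12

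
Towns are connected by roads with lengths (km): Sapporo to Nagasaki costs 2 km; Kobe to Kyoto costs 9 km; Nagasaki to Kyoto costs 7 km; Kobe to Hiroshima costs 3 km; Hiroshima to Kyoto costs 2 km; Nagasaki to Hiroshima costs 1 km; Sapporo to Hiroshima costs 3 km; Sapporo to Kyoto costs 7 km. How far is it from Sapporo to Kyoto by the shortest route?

A few of the Sapporo→Kyoto routes:
Sapporo -> Nagasaki -> Kyoto: 2 + 7 = 9
Sapporo -> Hiroshima -> Kobe -> Kyoto: 3 + 3 + 9 = 15
Sapporo -> Kyoto: 7
Sapporo -> Nagasaki -> Hiroshima -> Kyoto: 2 + 1 + 2 = 5
Sapporo -> Hiroshima -> Nagasaki -> Kyoto: 3 + 1 + 7 = 11
Sapporo -> Hiroshima -> Kyoto: 3 + 2 = 5
Shortest: 5 km.

5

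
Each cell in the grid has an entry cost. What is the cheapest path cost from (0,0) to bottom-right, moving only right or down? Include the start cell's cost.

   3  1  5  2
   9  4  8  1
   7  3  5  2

Best path: [0,0] -> [0,1] -> [0,2] -> [0,3] -> [1,3] -> [2,3]
Cost: 3 + 1 + 5 + 2 + 1 + 2 = 14

14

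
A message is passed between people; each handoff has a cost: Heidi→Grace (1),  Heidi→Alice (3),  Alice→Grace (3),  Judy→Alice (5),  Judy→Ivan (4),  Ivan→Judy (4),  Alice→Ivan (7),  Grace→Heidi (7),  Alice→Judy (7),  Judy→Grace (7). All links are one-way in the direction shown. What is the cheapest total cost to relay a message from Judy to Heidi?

14

Routes from Judy to Heidi:
Judy -> Alice -> Grace -> Heidi: 5 + 3 + 7 = 15
Judy -> Grace -> Heidi: 7 + 7 = 14
The minimum is 14.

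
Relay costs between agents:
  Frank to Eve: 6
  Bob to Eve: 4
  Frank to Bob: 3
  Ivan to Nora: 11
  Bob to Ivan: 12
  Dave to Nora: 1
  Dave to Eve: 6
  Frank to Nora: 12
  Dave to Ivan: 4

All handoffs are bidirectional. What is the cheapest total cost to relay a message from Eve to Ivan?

A few of the Eve→Ivan routes:
Eve-Dave-Nora-Ivan: 6 + 1 + 11 = 18
Eve-Bob-Ivan: 4 + 12 = 16
Eve-Dave-Ivan: 6 + 4 = 10
Eve-Frank-Bob-Ivan: 6 + 3 + 12 = 21
The minimum is 10.

10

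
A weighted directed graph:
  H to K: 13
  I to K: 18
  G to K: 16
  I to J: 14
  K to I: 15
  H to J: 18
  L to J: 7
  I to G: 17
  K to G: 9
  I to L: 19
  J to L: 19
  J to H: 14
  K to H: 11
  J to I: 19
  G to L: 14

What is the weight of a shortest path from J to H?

14

Paths from J to H:
J→I→K→H: 19 + 18 + 11 = 48
J→I→G→K→H: 19 + 17 + 16 + 11 = 63
J→H: 14
Shortest: 14.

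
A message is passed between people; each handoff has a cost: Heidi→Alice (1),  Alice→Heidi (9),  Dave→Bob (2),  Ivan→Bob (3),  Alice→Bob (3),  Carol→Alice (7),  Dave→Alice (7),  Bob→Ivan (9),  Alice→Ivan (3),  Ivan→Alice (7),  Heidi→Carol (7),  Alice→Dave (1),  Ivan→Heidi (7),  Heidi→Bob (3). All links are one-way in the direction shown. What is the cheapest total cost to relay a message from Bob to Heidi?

Paths from Bob to Heidi:
Bob → Ivan → Alice → Heidi: 9 + 7 + 9 = 25
Bob → Ivan → Heidi: 9 + 7 = 16
The minimum is 16.

16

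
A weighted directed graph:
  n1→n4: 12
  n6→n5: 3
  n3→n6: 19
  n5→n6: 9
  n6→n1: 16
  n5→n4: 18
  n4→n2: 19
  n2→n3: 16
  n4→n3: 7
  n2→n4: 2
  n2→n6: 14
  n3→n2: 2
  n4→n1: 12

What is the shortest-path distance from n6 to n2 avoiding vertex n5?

37

Routes from n6 to n2 avoiding n5:
n6-n1-n4-n3-n2: 16 + 12 + 7 + 2 = 37
n6-n1-n4-n2: 16 + 12 + 19 = 47
Shortest: 37.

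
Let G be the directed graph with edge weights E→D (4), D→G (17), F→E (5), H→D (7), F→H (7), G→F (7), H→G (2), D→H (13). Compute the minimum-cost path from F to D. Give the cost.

Candidate routes:
F → E → D: 5 + 4 = 9
F → H → D: 7 + 7 = 14
Shortest: 9.

9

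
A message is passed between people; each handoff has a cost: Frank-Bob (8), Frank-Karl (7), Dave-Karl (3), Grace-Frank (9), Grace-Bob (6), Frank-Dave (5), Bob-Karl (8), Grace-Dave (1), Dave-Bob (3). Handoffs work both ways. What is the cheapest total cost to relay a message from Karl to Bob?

Checking several routes:
Karl → Bob: 8
Karl → Dave → Bob: 3 + 3 = 6
Karl → Frank → Bob: 7 + 8 = 15
Karl → Frank → Dave → Bob: 7 + 5 + 3 = 15
Karl → Dave → Grace → Bob: 3 + 1 + 6 = 10
Best route has total 6.

6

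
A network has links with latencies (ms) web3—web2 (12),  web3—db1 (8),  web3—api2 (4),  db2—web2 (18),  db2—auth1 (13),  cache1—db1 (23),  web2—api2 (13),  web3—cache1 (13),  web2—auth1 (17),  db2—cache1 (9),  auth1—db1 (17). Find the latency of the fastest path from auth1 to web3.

25

A few of the auth1→web3 routes:
auth1 - db1 - web3: 17 + 8 = 25
auth1 - web2 - web3: 17 + 12 = 29
auth1 - web2 - api2 - web3: 17 + 13 + 4 = 34
Best route has total 25 ms.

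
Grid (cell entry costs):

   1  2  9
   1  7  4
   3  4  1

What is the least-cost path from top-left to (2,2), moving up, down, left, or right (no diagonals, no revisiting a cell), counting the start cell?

10

Best path: (0,0) (1,0) (2,0) (2,1) (2,2)
Cost: 1 + 1 + 3 + 4 + 1 = 10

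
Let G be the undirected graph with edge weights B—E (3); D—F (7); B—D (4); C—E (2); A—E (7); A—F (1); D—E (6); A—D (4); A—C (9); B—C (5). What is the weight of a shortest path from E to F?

8

A few of the E→F routes:
E -> B -> D -> A -> F: 3 + 4 + 4 + 1 = 12
E -> D -> A -> F: 6 + 4 + 1 = 11
E -> A -> F: 7 + 1 = 8
E -> C -> A -> F: 2 + 9 + 1 = 12
Best route has total 8.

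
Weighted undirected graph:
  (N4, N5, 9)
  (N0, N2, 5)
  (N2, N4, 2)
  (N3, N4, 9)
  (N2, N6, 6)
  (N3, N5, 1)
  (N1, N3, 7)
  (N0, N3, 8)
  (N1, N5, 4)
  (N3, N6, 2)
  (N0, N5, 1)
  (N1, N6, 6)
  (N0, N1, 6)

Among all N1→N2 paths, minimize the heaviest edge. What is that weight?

5

Checking several routes:
N1 -> N0 -> N5 -> N3 -> N6 -> N2: max(6, 1, 1, 2, 6) = 6
N1 -> N5 -> N0 -> N2: max(4, 1, 5) = 5
N1 -> N6 -> N2: max(6, 6) = 6
N1 -> N0 -> N2: max(6, 5) = 6
Best route has worst link 5.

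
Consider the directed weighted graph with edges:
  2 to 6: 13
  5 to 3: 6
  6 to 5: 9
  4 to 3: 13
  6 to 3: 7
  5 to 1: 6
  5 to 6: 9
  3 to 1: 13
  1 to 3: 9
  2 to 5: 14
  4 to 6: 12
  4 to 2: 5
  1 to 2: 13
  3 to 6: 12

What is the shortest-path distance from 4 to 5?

19

Checking several routes:
4-2-6-5: 5 + 13 + 9 = 27
4-2-5: 5 + 14 = 19
4-6-5: 12 + 9 = 21
Best route has total 19.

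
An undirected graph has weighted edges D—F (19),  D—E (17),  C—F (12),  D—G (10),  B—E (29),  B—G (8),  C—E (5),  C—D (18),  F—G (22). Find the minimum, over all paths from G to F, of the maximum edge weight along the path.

Some routes from G to F:
G-D-F: max(10, 19) = 19
G-F: max(22) = 22
G-D-C-F: max(10, 18, 12) = 18
G-D-E-C-F: max(10, 17, 5, 12) = 17
The minimum achievable maximum is 17.

17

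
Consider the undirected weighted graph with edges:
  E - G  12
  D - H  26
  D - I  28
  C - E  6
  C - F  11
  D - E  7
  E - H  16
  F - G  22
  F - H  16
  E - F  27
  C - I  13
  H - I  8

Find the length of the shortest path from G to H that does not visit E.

Paths from G to H avoiding E:
G → F → C → I → D → H: 22 + 11 + 13 + 28 + 26 = 100
G → F → H: 22 + 16 = 38
G → F → C → I → H: 22 + 11 + 13 + 8 = 54
Best route has total 38.

38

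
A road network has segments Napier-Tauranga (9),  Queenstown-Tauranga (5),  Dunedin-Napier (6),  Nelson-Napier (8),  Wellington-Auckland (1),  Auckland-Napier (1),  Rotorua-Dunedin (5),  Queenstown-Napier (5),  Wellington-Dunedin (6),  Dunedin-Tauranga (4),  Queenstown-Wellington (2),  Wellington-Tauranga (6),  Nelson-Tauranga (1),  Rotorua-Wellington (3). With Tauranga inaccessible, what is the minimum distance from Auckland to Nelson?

9

Paths from Auckland to Nelson avoiding Tauranga:
Auckland→Wellington→Queenstown→Napier→Nelson: 1 + 2 + 5 + 8 = 16
Auckland→Wellington→Rotorua→Dunedin→Napier→Nelson: 1 + 3 + 5 + 6 + 8 = 23
Auckland→Napier→Nelson: 1 + 8 = 9
Auckland→Wellington→Dunedin→Napier→Nelson: 1 + 6 + 6 + 8 = 21
The minimum is 9.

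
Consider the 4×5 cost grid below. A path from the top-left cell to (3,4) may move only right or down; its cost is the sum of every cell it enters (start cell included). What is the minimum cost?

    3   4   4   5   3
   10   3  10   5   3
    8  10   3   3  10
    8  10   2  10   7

39

Take r0c0→r0c1→r0c2→r0c3→r0c4→r1c4→r2c4→r3c4 for a total of 3 + 4 + 4 + 5 + 3 + 3 + 10 + 7 = 39.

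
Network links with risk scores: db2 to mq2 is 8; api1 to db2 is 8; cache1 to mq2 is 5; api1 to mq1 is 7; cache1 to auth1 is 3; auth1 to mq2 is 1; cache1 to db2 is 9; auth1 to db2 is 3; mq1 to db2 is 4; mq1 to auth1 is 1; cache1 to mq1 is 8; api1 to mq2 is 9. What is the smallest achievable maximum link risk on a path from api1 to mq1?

A few of the api1→mq1 routes:
api1 -> db2 -> mq2 -> cache1 -> mq1: max(8, 8, 5, 8) = 8
api1 -> db2 -> mq2 -> auth1 -> cache1 -> mq1: max(8, 8, 1, 3, 8) = 8
api1 -> db2 -> mq2 -> cache1 -> auth1 -> mq1: max(8, 8, 5, 3, 1) = 8
api1 -> db2 -> mq2 -> auth1 -> mq1: max(8, 8, 1, 1) = 8
api1 -> mq1: max(7) = 7
The minimum achievable maximum is 7.

7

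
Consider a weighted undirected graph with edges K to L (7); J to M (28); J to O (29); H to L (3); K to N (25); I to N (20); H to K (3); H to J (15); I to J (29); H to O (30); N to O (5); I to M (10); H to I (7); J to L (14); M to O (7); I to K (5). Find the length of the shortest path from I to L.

Comparing a few candidate routes:
I -> H -> J -> L: 7 + 15 + 14 = 36
I -> H -> L: 7 + 3 = 10
I -> H -> K -> L: 7 + 3 + 7 = 17
I -> K -> H -> L: 5 + 3 + 3 = 11
I -> K -> L: 5 + 7 = 12
I -> K -> H -> J -> L: 5 + 3 + 15 + 14 = 37
Shortest: 10.

10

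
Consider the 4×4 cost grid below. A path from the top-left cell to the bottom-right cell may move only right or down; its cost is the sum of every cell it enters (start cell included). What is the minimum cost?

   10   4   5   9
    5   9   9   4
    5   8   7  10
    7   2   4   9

42

One optimal route is (0,0) (1,0) (2,0) (3,0) (3,1) (3,2) (3,3).
Its cost is 10 + 5 + 5 + 7 + 2 + 4 + 9 = 42.
For comparison, the top-then-right route costs 51.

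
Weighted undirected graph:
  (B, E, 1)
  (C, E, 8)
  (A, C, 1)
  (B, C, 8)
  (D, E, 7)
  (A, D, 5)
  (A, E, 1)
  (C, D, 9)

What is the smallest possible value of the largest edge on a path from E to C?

1

Candidate routes:
E -> A -> D -> C: max(1, 5, 9) = 9
E -> C: max(8) = 8
E -> A -> C: max(1, 1) = 1
E -> D -> A -> C: max(7, 5, 1) = 7
E -> B -> C: max(1, 8) = 8
E -> D -> C: max(7, 9) = 9
Smallest bottleneck: 1.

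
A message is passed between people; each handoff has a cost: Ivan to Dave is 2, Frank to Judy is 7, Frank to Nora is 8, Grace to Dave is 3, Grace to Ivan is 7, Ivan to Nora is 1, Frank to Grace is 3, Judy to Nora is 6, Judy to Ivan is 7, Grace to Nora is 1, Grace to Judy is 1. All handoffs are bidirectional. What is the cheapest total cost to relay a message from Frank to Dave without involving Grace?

Paths from Frank to Dave avoiding Grace:
Frank→Judy→Nora→Ivan→Dave: 7 + 6 + 1 + 2 = 16
Frank→Judy→Ivan→Dave: 7 + 7 + 2 = 16
Frank→Nora→Ivan→Dave: 8 + 1 + 2 = 11
Frank→Nora→Judy→Ivan→Dave: 8 + 6 + 7 + 2 = 23
Best route has total 11.

11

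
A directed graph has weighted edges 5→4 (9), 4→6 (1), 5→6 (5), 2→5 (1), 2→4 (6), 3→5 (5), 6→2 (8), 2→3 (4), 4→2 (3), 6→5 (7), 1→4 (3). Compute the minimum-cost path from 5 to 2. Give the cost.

Candidate routes:
5 → 4 → 6 → 2: 9 + 1 + 8 = 18
5 → 6 → 2: 5 + 8 = 13
5 → 4 → 2: 9 + 3 = 12
Best route has total 12.

12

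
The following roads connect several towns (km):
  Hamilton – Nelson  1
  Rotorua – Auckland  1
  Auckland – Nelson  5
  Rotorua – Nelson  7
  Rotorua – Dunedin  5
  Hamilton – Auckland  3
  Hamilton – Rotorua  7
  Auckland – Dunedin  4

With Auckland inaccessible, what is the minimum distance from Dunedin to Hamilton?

Paths from Dunedin to Hamilton avoiding Auckland:
Dunedin → Rotorua → Nelson → Hamilton: 5 + 7 + 1 = 13
Dunedin → Rotorua → Hamilton: 5 + 7 = 12
Best route has total 12 km.

12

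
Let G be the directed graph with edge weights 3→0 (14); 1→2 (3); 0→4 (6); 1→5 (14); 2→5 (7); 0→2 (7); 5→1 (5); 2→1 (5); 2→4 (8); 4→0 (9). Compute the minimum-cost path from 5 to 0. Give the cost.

Candidate routes:
5-1-2-4-0: 5 + 3 + 8 + 9 = 25
Shortest: 25.

25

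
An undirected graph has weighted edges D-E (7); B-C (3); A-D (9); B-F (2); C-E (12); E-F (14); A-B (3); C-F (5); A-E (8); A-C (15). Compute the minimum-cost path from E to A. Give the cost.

Some routes from E to A:
E - D - A: 7 + 9 = 16
E - A: 8
E - C - B - A: 12 + 3 + 3 = 18
Shortest: 8.

8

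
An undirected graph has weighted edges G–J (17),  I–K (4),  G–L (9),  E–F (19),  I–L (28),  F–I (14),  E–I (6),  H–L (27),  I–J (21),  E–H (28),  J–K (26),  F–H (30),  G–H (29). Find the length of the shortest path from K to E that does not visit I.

Candidate routes:
K→J→G→L→H→F→E: 26 + 17 + 9 + 27 + 30 + 19 = 128
K→J→G→L→H→E: 26 + 17 + 9 + 27 + 28 = 107
K→J→G→H→E: 26 + 17 + 29 + 28 = 100
K→J→G→H→F→E: 26 + 17 + 29 + 30 + 19 = 121
The minimum is 100.

100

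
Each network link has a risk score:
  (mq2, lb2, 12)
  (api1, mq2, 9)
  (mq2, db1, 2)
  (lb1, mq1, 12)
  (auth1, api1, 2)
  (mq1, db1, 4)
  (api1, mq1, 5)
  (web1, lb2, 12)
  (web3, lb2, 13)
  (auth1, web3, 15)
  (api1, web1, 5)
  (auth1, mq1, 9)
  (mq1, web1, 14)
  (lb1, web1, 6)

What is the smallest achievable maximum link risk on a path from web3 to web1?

13

A few of the web3→web1 routes:
web3-lb2-web1: max(13, 12) = 13
web3-lb2-mq2-api1-web1: max(13, 12, 9, 5) = 13
web3-lb2-mq2-api1-mq1-lb1-web1: max(13, 12, 9, 5, 12, 6) = 13
The minimum achievable maximum is 13.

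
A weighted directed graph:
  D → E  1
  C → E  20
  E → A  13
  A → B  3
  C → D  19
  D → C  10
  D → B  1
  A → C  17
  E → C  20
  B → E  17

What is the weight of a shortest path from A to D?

Paths from A to D:
A -> B -> E -> C -> D: 3 + 17 + 20 + 19 = 59
A -> C -> D: 17 + 19 = 36
Shortest: 36.

36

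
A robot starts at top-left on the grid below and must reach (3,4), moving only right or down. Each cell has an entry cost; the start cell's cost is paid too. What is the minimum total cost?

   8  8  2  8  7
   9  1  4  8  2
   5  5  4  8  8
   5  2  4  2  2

32

One optimal route is (0,0) → (0,1) → (1,1) → (2,1) → (3,1) → (3,2) → (3,3) → (3,4).
Its cost is 8 + 8 + 1 + 5 + 2 + 4 + 2 + 2 = 32.
(Top row then right column would cost 45.)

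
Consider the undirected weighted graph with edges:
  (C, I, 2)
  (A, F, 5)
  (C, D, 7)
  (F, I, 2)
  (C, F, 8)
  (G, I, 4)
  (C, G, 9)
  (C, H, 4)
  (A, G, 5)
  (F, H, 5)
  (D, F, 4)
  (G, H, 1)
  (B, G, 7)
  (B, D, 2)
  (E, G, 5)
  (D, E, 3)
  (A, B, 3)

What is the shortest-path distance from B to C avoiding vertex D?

Some routes from B to C avoiding D:
B - A - F - I - C: 3 + 5 + 2 + 2 = 12
B - G - H - C: 7 + 1 + 4 = 12
B - A - G - H - C: 3 + 5 + 1 + 4 = 13
Shortest: 12.

12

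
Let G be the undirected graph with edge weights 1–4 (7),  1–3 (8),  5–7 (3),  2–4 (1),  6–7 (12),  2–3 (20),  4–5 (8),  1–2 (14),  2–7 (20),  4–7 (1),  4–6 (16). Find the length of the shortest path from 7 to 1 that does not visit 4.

34

Routes from 7 to 1 avoiding 4:
7→2→1: 20 + 14 = 34
7→2→3→1: 20 + 20 + 8 = 48
Best route has total 34.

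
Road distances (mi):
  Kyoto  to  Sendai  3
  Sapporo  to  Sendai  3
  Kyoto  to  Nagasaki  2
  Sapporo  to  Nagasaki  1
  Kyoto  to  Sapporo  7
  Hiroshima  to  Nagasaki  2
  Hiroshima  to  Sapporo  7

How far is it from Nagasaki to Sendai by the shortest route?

4

Routes from Nagasaki to Sendai:
Nagasaki -> Kyoto -> Sendai: 2 + 3 = 5
Nagasaki -> Sapporo -> Kyoto -> Sendai: 1 + 7 + 3 = 11
Nagasaki -> Kyoto -> Sapporo -> Sendai: 2 + 7 + 3 = 12
Nagasaki -> Sapporo -> Sendai: 1 + 3 = 4
Nagasaki -> Hiroshima -> Sapporo -> Kyoto -> Sendai: 2 + 7 + 7 + 3 = 19
Nagasaki -> Hiroshima -> Sapporo -> Sendai: 2 + 7 + 3 = 12
Shortest: 4 mi.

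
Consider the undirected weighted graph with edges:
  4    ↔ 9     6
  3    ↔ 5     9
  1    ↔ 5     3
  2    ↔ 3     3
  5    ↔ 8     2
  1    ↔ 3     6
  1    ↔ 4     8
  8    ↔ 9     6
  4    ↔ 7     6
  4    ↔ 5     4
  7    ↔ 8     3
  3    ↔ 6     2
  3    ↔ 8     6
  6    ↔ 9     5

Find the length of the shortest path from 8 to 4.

A few of the 8→4 routes:
8 → 5 → 4: 2 + 4 = 6
8 → 7 → 4: 3 + 6 = 9
8 → 9 → 4: 6 + 6 = 12
Shortest: 6.

6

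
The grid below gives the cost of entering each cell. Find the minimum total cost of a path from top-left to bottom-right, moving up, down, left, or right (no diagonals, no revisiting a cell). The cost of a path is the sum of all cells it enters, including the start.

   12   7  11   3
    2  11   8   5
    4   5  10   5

38

Take r0c0→r1c0→r2c0→r2c1→r2c2→r2c3 for a total of 12 + 2 + 4 + 5 + 10 + 5 = 38.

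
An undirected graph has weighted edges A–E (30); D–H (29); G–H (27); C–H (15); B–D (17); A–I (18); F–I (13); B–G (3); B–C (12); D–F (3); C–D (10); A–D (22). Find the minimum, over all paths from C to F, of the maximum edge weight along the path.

Checking several routes:
C -> B -> D -> A -> I -> F: max(12, 17, 22, 18, 13) = 22
C -> B -> D -> F: max(12, 17, 3) = 17
C -> D -> F: max(10, 3) = 10
Best route has worst link 10.

10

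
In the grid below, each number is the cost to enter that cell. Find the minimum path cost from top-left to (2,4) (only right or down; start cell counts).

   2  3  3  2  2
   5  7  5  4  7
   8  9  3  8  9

Take (0,0) (0,1) (0,2) (0,3) (0,4) (1,4) (2,4) for a total of 2 + 3 + 3 + 2 + 2 + 7 + 9 = 28.

28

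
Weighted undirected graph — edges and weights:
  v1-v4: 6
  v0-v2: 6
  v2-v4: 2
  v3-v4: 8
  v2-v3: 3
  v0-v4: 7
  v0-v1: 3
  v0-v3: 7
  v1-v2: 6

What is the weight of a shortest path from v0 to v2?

6

Comparing a few candidate routes:
v0 → v4 → v2: 7 + 2 = 9
v0 → v1 → v2: 3 + 6 = 9
v0 → v2: 6
v0 → v3 → v2: 7 + 3 = 10
v0 → v1 → v4 → v2: 3 + 6 + 2 = 11
The minimum is 6.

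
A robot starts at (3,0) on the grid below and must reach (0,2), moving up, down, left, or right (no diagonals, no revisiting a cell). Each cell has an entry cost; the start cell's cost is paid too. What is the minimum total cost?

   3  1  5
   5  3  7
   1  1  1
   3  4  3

14

Path (3,0)→(2,0)→(2,1)→(1,1)→(0,1)→(0,2): 3 + 1 + 1 + 3 + 1 + 5 = 14.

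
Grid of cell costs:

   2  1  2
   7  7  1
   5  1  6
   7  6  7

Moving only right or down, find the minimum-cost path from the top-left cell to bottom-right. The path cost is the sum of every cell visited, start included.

Path (0,0) (0,1) (0,2) (1,2) (2,2) (3,2): 2 + 1 + 2 + 1 + 6 + 7 = 19.

19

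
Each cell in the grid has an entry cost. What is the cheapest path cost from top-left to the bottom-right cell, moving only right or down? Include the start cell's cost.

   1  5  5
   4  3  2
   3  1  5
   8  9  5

19

Take r0c0→r1c0→r1c1→r2c1→r2c2→r3c2 for a total of 1 + 4 + 3 + 1 + 5 + 5 = 19.
(Top row then right column would cost 23.)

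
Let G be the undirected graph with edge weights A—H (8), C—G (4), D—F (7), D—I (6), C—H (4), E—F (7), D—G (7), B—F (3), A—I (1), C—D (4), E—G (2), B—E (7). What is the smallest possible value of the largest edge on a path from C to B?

7

Checking several routes:
C - G - D - F - E - B: max(4, 7, 7, 7, 7) = 7
C - G - E - F - B: max(4, 2, 7, 3) = 7
C - G - D - F - B: max(4, 7, 7, 3) = 7
C - G - E - B: max(4, 2, 7) = 7
Best route has worst link 7.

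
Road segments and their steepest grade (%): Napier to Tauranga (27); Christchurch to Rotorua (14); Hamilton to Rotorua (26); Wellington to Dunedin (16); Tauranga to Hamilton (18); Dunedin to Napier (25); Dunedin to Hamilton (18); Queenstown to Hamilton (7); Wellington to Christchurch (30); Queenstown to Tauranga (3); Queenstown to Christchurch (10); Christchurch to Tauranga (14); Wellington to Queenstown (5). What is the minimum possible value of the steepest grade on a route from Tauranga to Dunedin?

Some routes from Tauranga to Dunedin:
Tauranga-Christchurch-Queenstown-Wellington-Dunedin: max(14, 10, 5, 16) = 16
Tauranga-Christchurch-Queenstown-Hamilton-Dunedin: max(14, 10, 7, 18) = 18
Tauranga-Queenstown-Wellington-Dunedin: max(3, 5, 16) = 16
Best route has worst link 16%.

16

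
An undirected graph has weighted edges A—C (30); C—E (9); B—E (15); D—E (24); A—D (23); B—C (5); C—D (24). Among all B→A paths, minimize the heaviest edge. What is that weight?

Comparing a few candidate routes:
B-E-C-D-A: max(15, 9, 24, 23) = 24
B-C-E-D-A: max(5, 9, 24, 23) = 24
B-E-C-A: max(15, 9, 30) = 30
B-C-D-A: max(5, 24, 23) = 24
B-E-D-C-A: max(15, 24, 24, 30) = 30
B-E-D-A: max(15, 24, 23) = 24
Smallest bottleneck: 24.

24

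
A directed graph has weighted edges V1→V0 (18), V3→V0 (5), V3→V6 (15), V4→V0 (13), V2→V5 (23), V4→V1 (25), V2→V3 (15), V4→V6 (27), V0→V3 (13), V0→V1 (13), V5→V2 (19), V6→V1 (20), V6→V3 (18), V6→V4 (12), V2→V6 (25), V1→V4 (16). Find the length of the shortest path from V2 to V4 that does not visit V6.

49

Paths from V2 to V4 avoiding V6:
V2→V3→V0→V1→V4: 15 + 5 + 13 + 16 = 49
Shortest: 49.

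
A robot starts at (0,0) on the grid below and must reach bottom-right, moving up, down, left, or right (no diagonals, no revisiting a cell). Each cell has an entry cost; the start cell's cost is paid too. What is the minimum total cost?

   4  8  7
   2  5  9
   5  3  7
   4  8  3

Take [0,0] [1,0] [1,1] [2,1] [2,2] [3,2] for a total of 4 + 2 + 5 + 3 + 7 + 3 = 24.

24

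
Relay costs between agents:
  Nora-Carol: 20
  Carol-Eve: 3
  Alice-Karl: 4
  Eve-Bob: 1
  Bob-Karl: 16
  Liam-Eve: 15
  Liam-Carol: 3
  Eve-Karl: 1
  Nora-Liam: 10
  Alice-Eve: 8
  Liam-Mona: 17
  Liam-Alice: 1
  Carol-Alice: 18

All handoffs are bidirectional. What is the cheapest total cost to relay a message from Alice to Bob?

Checking several routes:
Alice-Liam-Carol-Eve-Bob: 1 + 3 + 3 + 1 = 8
Alice-Liam-Eve-Bob: 1 + 15 + 1 = 17
Alice-Karl-Eve-Bob: 4 + 1 + 1 = 6
Alice-Eve-Bob: 8 + 1 = 9
The minimum is 6.

6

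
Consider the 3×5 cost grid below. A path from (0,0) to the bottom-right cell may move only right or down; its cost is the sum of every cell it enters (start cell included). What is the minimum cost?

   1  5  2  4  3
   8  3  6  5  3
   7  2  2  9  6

Take r0c0 -> r0c1 -> r0c2 -> r0c3 -> r0c4 -> r1c4 -> r2c4 for a total of 1 + 5 + 2 + 4 + 3 + 3 + 6 = 24.

24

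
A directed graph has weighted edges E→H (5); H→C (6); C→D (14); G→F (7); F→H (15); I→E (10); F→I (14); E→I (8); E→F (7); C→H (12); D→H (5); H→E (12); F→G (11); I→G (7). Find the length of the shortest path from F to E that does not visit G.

24

Paths from F to E avoiding G:
F - I - E: 14 + 10 = 24
F - H - E: 15 + 12 = 27
Best route has total 24.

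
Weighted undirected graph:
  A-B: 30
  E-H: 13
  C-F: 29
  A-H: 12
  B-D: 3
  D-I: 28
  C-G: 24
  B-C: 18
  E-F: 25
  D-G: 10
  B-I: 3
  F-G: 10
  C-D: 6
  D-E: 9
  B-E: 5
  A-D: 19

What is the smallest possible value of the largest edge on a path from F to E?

10

A few of the F→E routes:
F - G - D - E: max(10, 10, 9) = 10
F - G - D - C - B - E: max(10, 10, 6, 18, 5) = 18
F - G - C - D - B - E: max(10, 24, 6, 3, 5) = 24
F - G - D - A - H - E: max(10, 10, 19, 12, 13) = 19
F - G - C - D - A - H - E: max(10, 24, 6, 19, 12, 13) = 24
F - G - D - B - E: max(10, 10, 3, 5) = 10
Best route has worst link 10.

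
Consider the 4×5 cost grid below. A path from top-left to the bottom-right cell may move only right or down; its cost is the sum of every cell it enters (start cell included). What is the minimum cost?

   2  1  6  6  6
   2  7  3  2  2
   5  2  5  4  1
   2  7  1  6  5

One optimal route is [0,0] → [0,1] → [0,2] → [1,2] → [1,3] → [1,4] → [2,4] → [3,4].
Its cost is 2 + 1 + 6 + 3 + 2 + 2 + 1 + 5 = 22.
For comparison, the top-then-right route costs 29.

22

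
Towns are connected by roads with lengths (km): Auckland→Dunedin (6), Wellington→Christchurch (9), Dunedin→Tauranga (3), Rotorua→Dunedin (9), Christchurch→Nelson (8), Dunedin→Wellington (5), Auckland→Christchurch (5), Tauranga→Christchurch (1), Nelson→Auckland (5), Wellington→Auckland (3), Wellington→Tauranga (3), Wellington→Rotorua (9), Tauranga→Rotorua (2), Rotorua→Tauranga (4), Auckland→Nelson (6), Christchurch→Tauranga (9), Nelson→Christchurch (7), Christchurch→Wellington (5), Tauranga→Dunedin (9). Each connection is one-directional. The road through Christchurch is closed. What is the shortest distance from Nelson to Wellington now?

Routes from Nelson to Wellington avoiding Christchurch:
Nelson-Auckland-Dunedin-Wellington: 5 + 6 + 5 = 16
The minimum is 16 km.

16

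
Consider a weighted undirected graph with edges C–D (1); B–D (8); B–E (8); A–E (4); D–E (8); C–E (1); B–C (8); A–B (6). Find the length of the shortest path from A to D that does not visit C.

12

Paths from A to D avoiding C:
A-B-D: 6 + 8 = 14
A-E-D: 4 + 8 = 12
A-B-E-D: 6 + 8 + 8 = 22
A-E-B-D: 4 + 8 + 8 = 20
The minimum is 12.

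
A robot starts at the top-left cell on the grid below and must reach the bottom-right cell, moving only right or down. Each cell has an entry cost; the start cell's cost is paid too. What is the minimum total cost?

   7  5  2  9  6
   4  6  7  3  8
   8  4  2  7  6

36

Take (0,0) -> (0,1) -> (0,2) -> (1,2) -> (2,2) -> (2,3) -> (2,4) for a total of 7 + 5 + 2 + 7 + 2 + 7 + 6 = 36.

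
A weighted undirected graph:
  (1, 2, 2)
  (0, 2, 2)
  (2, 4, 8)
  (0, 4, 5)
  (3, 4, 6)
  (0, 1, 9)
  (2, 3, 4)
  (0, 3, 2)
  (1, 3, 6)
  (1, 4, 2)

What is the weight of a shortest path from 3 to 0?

2

A few of the 3→0 routes:
3 → 2 → 0: 4 + 2 = 6
3 → 0: 2
3 → 1 → 2 → 0: 6 + 2 + 2 = 10
The minimum is 2.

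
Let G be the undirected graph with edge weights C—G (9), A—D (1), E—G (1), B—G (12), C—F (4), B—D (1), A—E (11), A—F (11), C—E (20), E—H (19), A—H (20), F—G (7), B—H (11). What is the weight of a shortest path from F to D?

Some routes from F to D:
F → A → E → G → B → D: 11 + 11 + 1 + 12 + 1 = 36
F → C → G → B → D: 4 + 9 + 12 + 1 = 26
F → A → D: 11 + 1 = 12
F → G → E → A → D: 7 + 1 + 11 + 1 = 20
F → C → G → E → A → D: 4 + 9 + 1 + 11 + 1 = 26
F → G → B → D: 7 + 12 + 1 = 20
Best route has total 12.

12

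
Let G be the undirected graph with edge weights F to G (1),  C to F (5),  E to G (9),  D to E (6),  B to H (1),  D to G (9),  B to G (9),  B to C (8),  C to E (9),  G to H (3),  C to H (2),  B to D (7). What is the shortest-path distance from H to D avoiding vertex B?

12

Some routes from H to D avoiding B:
H -> G -> D: 3 + 9 = 12
H -> C -> E -> D: 2 + 9 + 6 = 17
H -> C -> F -> G -> D: 2 + 5 + 1 + 9 = 17
H -> G -> E -> D: 3 + 9 + 6 = 18
The minimum is 12.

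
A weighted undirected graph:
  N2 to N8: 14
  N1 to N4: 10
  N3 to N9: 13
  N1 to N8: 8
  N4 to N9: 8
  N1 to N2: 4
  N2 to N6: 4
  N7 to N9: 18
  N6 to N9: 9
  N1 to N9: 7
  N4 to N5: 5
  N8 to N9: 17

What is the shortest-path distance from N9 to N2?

Some routes from N9 to N2:
N9-N1-N2: 7 + 4 = 11
N9-N4-N1-N2: 8 + 10 + 4 = 22
N9-N6-N2: 9 + 4 = 13
Best route has total 11.

11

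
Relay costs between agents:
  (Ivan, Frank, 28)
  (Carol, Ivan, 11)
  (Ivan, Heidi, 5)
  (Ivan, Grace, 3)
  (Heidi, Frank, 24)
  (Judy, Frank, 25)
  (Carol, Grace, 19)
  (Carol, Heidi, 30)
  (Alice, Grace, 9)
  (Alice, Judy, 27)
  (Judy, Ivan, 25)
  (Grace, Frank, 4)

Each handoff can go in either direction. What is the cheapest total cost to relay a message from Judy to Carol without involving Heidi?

A few of the Judy→Carol routes:
Judy-Ivan-Grace-Carol: 25 + 3 + 19 = 47
Judy-Ivan-Carol: 25 + 11 = 36
Judy-Frank-Grace-Carol: 25 + 4 + 19 = 48
Judy-Alice-Grace-Ivan-Carol: 27 + 9 + 3 + 11 = 50
Judy-Frank-Grace-Ivan-Carol: 25 + 4 + 3 + 11 = 43
The minimum is 36.

36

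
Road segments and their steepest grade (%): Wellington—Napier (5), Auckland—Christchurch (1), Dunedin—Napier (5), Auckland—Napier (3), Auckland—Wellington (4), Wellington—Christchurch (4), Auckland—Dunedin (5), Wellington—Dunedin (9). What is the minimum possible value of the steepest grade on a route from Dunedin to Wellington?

Checking several routes:
Dunedin → Auckland → Napier → Wellington: max(5, 3, 5) = 5
Dunedin → Napier → Auckland → Wellington: max(5, 3, 4) = 5
Dunedin → Napier → Auckland → Christchurch → Wellington: max(5, 3, 1, 4) = 5
Dunedin → Napier → Wellington: max(5, 5) = 5
Best route has worst link 5%.

5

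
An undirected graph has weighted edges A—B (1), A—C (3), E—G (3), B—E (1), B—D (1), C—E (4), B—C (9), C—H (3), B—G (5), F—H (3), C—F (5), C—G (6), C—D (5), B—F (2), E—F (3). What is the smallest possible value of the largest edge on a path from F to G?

3

Comparing a few candidate routes:
F-E-G: max(3, 3) = 3
F-B-E-G: max(2, 1, 3) = 3
F-H-C-A-B-E-G: max(3, 3, 3, 1, 1, 3) = 3
Best route has worst link 3.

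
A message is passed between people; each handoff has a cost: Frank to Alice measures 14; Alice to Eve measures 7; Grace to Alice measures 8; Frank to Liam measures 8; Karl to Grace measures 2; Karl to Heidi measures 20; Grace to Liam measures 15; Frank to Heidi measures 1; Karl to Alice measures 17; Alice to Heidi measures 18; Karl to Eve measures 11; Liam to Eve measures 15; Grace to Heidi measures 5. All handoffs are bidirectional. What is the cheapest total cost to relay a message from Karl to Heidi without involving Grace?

20

Checking several routes:
Karl-Eve-Alice-Frank-Heidi: 11 + 7 + 14 + 1 = 33
Karl-Alice-Frank-Heidi: 17 + 14 + 1 = 32
Karl-Heidi: 20
Karl-Eve-Alice-Heidi: 11 + 7 + 18 = 36
Karl-Alice-Heidi: 17 + 18 = 35
Karl-Eve-Liam-Frank-Heidi: 11 + 15 + 8 + 1 = 35
The minimum is 20.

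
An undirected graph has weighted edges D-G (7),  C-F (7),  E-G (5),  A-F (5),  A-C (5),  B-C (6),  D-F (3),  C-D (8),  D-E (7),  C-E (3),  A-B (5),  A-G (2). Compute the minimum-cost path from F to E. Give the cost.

Checking several routes:
F→A→C→E: 5 + 5 + 3 = 13
F→D→E: 3 + 7 = 10
F→A→G→E: 5 + 2 + 5 = 12
F→C→E: 7 + 3 = 10
The minimum is 10.

10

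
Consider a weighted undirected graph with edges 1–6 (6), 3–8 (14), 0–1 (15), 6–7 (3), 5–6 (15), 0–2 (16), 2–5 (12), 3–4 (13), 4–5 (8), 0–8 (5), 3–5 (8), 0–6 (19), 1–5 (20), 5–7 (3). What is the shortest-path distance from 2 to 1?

24

Some routes from 2 to 1:
2→5→1: 12 + 20 = 32
2→5→7→6→1: 12 + 3 + 3 + 6 = 24
2→5→6→1: 12 + 15 + 6 = 33
2→0→6→1: 16 + 19 + 6 = 41
2→0→1: 16 + 15 = 31
Best route has total 24.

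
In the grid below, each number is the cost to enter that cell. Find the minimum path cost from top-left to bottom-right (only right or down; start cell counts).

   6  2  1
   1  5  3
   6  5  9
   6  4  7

Cheapest: [0,0] → [0,1] → [0,2] → [1,2] → [2,2] → [3,2]
  6 + 2 + 1 + 3 + 9 + 7 = 28

28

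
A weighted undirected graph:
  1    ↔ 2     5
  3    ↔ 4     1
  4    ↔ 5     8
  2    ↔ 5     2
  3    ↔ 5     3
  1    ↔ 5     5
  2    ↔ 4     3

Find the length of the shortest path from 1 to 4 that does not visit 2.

9

Candidate routes:
1 -> 5 -> 4: 5 + 8 = 13
1 -> 5 -> 3 -> 4: 5 + 3 + 1 = 9
The minimum is 9.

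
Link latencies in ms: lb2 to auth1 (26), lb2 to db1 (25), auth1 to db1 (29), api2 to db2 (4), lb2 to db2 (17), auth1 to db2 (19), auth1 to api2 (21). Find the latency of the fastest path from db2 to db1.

42

Candidate routes:
db2 → api2 → auth1 → lb2 → db1: 4 + 21 + 26 + 25 = 76
db2 → lb2 → auth1 → db1: 17 + 26 + 29 = 72
db2 → auth1 → lb2 → db1: 19 + 26 + 25 = 70
db2 → lb2 → db1: 17 + 25 = 42
db2 → api2 → auth1 → db1: 4 + 21 + 29 = 54
db2 → auth1 → db1: 19 + 29 = 48
The minimum is 42 ms.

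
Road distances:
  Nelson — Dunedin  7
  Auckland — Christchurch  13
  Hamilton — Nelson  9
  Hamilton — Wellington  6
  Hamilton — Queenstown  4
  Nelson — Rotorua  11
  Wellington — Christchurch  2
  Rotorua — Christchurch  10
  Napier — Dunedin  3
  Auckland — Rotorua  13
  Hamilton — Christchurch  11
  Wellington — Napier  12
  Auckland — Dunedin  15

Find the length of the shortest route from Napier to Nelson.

10

Some routes from Napier to Nelson:
Napier -> Wellington -> Christchurch -> Hamilton -> Nelson: 12 + 2 + 11 + 9 = 34
Napier -> Wellington -> Christchurch -> Rotorua -> Nelson: 12 + 2 + 10 + 11 = 35
Napier -> Dunedin -> Nelson: 3 + 7 = 10
Napier -> Wellington -> Hamilton -> Nelson: 12 + 6 + 9 = 27
Napier -> Dunedin -> Auckland -> Rotorua -> Nelson: 3 + 15 + 13 + 11 = 42
Shortest: 10.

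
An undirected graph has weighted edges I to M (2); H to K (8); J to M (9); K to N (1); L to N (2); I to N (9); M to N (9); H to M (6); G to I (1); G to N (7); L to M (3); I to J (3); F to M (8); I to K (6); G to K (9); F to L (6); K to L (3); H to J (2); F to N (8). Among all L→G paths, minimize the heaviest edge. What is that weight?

3

A few of the L→G routes:
L → M → I → G: max(3, 2, 1) = 3
L → N → K → I → G: max(2, 1, 6, 1) = 6
L → M → I → K → N → G: max(3, 2, 6, 1, 7) = 7
L → K → I → G: max(3, 6, 1) = 6
L → M → H → J → I → G: max(3, 6, 2, 3, 1) = 6
Best route has worst link 3.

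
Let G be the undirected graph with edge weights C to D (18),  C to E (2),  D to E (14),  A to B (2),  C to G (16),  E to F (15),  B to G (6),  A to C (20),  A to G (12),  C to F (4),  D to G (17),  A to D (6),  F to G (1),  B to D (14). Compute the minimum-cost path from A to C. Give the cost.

Some routes from A to C:
A→D→C: 6 + 18 = 24
A→B→G→F→C: 2 + 6 + 1 + 4 = 13
A→G→F→C: 12 + 1 + 4 = 17
A→C: 20
A→D→E→C: 6 + 14 + 2 = 22
Best route has total 13.

13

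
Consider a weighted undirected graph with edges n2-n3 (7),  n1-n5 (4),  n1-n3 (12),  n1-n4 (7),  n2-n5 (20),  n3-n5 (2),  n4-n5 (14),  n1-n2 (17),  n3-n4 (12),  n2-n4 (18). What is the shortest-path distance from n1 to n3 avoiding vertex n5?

12

Some routes from n1 to n3 avoiding n5:
n1-n4-n3: 7 + 12 = 19
n1-n3: 12
n1-n2-n3: 17 + 7 = 24
n1-n4-n2-n3: 7 + 18 + 7 = 32
The minimum is 12.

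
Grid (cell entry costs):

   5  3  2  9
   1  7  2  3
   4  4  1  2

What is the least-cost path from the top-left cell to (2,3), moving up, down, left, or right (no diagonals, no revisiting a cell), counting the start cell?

One optimal route is [0,0] -> [0,1] -> [0,2] -> [1,2] -> [2,2] -> [2,3].
Its cost is 5 + 3 + 2 + 2 + 1 + 2 = 15.

15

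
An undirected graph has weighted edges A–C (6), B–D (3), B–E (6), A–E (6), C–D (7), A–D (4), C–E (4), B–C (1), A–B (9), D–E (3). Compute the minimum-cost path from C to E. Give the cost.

4

A few of the C→E routes:
C -> E: 4
C -> B -> E: 1 + 6 = 7
C -> B -> D -> E: 1 + 3 + 3 = 7
Shortest: 4.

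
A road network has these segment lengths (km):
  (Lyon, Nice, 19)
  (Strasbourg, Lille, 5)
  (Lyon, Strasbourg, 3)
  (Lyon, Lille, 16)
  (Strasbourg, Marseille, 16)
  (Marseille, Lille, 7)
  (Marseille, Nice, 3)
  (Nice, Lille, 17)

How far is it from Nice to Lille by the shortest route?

10

Some routes from Nice to Lille:
Nice - Lyon - Lille: 19 + 16 = 35
Nice - Lyon - Strasbourg - Lille: 19 + 3 + 5 = 27
Nice - Marseille - Strasbourg - Lille: 3 + 16 + 5 = 24
Nice - Lille: 17
Nice - Marseille - Lille: 3 + 7 = 10
The minimum is 10 km.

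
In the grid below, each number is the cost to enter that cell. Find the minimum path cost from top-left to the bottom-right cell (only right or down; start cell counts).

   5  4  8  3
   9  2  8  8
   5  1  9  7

Best path: r0c0 r0c1 r1c1 r2c1 r2c2 r2c3
Cost: 5 + 4 + 2 + 1 + 9 + 7 = 28

28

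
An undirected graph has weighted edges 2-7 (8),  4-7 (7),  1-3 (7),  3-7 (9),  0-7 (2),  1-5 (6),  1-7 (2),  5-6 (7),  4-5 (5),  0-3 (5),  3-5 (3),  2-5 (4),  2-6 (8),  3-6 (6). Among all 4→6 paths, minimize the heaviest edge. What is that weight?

Comparing a few candidate routes:
4→5→6: max(5, 7) = 7
4→5→1→3→6: max(5, 6, 7, 6) = 7
4→5→1→7→0→3→6: max(5, 6, 2, 2, 5, 6) = 6
4→7→1→3→5→6: max(7, 2, 7, 3, 7) = 7
4→5→3→6: max(5, 3, 6) = 6
The minimum achievable maximum is 6.

6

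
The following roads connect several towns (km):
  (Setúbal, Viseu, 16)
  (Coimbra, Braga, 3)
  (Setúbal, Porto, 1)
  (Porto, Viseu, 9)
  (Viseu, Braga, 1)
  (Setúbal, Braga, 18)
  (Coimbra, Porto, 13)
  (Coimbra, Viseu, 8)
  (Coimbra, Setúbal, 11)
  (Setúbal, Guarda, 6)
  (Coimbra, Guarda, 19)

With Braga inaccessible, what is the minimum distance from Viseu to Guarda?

16

A few of the Viseu→Guarda routes:
Viseu-Setúbal-Guarda: 16 + 6 = 22
Viseu-Porto-Setúbal-Guarda: 9 + 1 + 6 = 16
Viseu-Coimbra-Setúbal-Guarda: 8 + 11 + 6 = 25
Best route has total 16 km.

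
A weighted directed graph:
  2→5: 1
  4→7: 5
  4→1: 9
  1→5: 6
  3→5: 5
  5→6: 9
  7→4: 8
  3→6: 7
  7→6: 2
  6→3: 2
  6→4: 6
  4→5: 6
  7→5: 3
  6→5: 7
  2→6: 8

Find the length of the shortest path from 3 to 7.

Candidate routes:
3-5-6-4-7: 5 + 9 + 6 + 5 = 25
3-6-4-7: 7 + 6 + 5 = 18
Best route has total 18.

18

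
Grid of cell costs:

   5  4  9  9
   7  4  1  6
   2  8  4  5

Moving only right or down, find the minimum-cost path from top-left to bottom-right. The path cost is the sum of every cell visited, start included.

Best path: (0,0) (0,1) (1,1) (1,2) (2,2) (2,3)
Cost: 5 + 4 + 4 + 1 + 4 + 5 = 23
(Top row then right column would cost 38.)

23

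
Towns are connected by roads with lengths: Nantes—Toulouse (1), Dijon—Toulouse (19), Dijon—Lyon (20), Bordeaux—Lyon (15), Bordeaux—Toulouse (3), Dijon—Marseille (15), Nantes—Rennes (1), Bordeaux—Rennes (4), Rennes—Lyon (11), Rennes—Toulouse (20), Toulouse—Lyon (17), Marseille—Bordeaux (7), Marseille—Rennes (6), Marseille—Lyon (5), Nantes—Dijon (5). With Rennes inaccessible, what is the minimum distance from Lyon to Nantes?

Checking several routes:
Lyon → Dijon → Nantes: 20 + 5 = 25
Lyon → Marseille → Dijon → Nantes: 5 + 15 + 5 = 25
Lyon → Toulouse → Nantes: 17 + 1 = 18
Lyon → Marseille → Bordeaux → Toulouse → Nantes: 5 + 7 + 3 + 1 = 16
Lyon → Marseille → Bordeaux → Toulouse → Dijon → Nantes: 5 + 7 + 3 + 19 + 5 = 39
Lyon → Bordeaux → Toulouse → Nantes: 15 + 3 + 1 = 19
The minimum is 16.

16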